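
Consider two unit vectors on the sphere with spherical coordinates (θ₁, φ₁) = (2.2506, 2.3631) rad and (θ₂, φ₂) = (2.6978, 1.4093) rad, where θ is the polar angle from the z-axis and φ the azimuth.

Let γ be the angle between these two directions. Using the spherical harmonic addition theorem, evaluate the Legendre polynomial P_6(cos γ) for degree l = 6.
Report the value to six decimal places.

-0.310548

Summing Y*_{l m}(θ₁,φ₁)·Y_{l m}(θ₂,φ₂) over m ∈ [−6, 6]; prefactor 4π/(2·6+1) = 0.966644:
  m=-6: -0.004427+0.106785i × -0.001714-0.002495i = +0.000274-0.000172i  (running Σ = +0.000274-0.000172i)
  m=-5: -0.218796+0.204186i × -0.015936+0.015247i = +0.000373-0.006590i  (running Σ = +0.000647-0.006762i)
  m=-4: -0.436658-0.012064i × +0.077192+0.058194i = -0.033004-0.026342i  (running Σ = -0.032357-0.033104i)
  m=-3: -0.179624-0.187225i × +0.129528-0.246097i = -0.069342+0.019954i  (running Σ = -0.101699-0.013150i)
  m=-2: -0.002611+0.189018i × -0.471027-0.157659i = +0.031030-0.088621i  (running Σ = -0.070668-0.101771i)
  m=-1: -0.244053+0.240706i × -0.063827+0.391782i = -0.078727-0.110979i  (running Σ = -0.149395-0.212750i)
  m=0: +0.098970-0.000000i × -0.227075+0.000000i = -0.022474+0.000000i  (running Σ = -0.171869-0.212750i)
  m=1: +0.244053+0.240706i × +0.063827+0.391782i = -0.078727+0.110979i  (running Σ = -0.250596-0.101771i)
  m=2: -0.002611-0.189018i × -0.471027+0.157659i = +0.031030+0.088621i  (running Σ = -0.219566-0.013150i)
  m=3: +0.179624-0.187225i × -0.129528-0.246097i = -0.069342-0.019954i  (running Σ = -0.288907-0.033104i)
  m=4: -0.436658+0.012064i × +0.077192-0.058194i = -0.033004+0.026342i  (running Σ = -0.321912-0.006762i)
  m=5: +0.218796+0.204186i × +0.015936+0.015247i = +0.000373+0.006590i  (running Σ = -0.321538-0.000172i)
  m=6: -0.004427-0.106785i × -0.001714+0.002495i = +0.000274+0.000172i  (running Σ = -0.321264+0.000000i)
Σ over m = -0.321264+0.000000i; ×(4π/13) → -0.310548+0.000000i. Real part: -0.310548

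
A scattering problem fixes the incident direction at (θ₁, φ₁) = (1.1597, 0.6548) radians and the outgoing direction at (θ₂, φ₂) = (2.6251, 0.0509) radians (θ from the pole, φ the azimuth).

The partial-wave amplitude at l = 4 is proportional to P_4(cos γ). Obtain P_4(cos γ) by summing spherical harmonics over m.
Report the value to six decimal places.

0.372633

Expand P_4 via completeness: Σ_{m} conj(Y_{4,m}) at Ω₁ times Y_{4,m} at Ω₂ —
  m=-4: -0.27080 + 0.15591j × 0.02578 - 0.00532j = -0.00615 + 0.00546j  (running Σ = -0.00615 + 0.00546j)
  m=-3: -0.14777 + 0.35583j × -0.12955 + 0.01994j = 0.01205 - 0.04904j  (running Σ = 0.00590 - 0.04359j)
  m=-2: 0.00855 + 0.03200j × 0.34840 - 0.03559j = 0.00412 + 0.01085j  (running Σ = 0.01002 - 0.03274j)
  m=-1: -0.25872 - 0.19864j × -0.46520 + 0.02370j = 0.12506 + 0.08628j  (running Σ = 0.13508 + 0.05354j)
  m=0: -0.09502 + 0.00000j × 0.03456 + 0.00000j = -0.00328 + 0.00000j  (running Σ = 0.13180 + 0.05354j)
  m=1: 0.25872 - 0.19864j × 0.46520 + 0.02370j = 0.12506 - 0.08628j  (running Σ = 0.25686 - 0.03274j)
  m=2: 0.00855 - 0.03200j × 0.34840 + 0.03559j = 0.00412 - 0.01085j  (running Σ = 0.26098 - 0.04359j)
  m=3: 0.14777 + 0.35583j × 0.12955 + 0.01994j = 0.01205 + 0.04904j  (running Σ = 0.27303 + 0.00546j)
  m=4: -0.27080 - 0.15591j × 0.02578 + 0.00532j = -0.00615 - 0.00546j  (running Σ = 0.26688 + 0.00000j)
Accumulated sum 0.26688 + 0.00000j; after 4π/(2l+1) scaling, 0.37263 + 0.00000j ⇒ P_4 = 0.372633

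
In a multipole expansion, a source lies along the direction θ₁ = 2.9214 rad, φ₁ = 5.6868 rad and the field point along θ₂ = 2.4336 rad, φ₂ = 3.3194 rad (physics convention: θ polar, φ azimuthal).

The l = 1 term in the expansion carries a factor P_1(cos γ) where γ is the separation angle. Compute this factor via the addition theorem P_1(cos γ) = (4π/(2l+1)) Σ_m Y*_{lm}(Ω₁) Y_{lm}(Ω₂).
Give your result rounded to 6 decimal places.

0.639771

Addition theorem: P_1(cos γ) = (4π/3) Σ_m Y*_{lm}(Ω₁) Y_{lm}(Ω₂), m = −1…1:
  [-1]  conj(Y_{1,-1})(Ω₁) = +0.062435-0.042384i ; Y_{1,-1}(Ω₂) = -0.221136+0.039739i ; Δ = -0.012122+0.011854i
  [+0]  conj(Y_{1,0})(Ω₁) = -0.476805-0.000000i ; Y_{1,0}(Ω₂) = -0.371176+0.000000i ; Δ = +0.176979+0.000000i
  [+1]  conj(Y_{1,1})(Ω₁) = -0.062435-0.042384i ; Y_{1,1}(Ω₂) = +0.221136+0.039739i ; Δ = -0.012122-0.011854i
Total Σ_m = +0.152734+0.000000i. Multiply by 4.188790: +0.639771+0.000000i. P_1(cos γ) = 0.639771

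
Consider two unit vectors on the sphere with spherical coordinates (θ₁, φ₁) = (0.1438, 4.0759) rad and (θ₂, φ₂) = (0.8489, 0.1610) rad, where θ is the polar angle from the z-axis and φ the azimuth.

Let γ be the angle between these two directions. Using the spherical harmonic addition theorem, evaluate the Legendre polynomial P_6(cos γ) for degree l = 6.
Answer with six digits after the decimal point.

Summing Y*_{l m}(θ₁,φ₁)·Y_{l m}(θ₂,φ₂) over m ∈ [−6, 6]; prefactor 4π/(2·6+1) = 0.966644:
  [-6]  conj(Y_{6,-6})(Ω₁) = (0.000003, -0.000003) ; Y_{6,-6}(Ω₂) = (0.049104, -0.071042) ; Δ = (-0.000000, -0.000000)
  [-5]  conj(Y_{6,-5})(Ω₁) = (0.000004, 0.000100) ; Y_{6,-5}(Ω₂) = (0.182558, -0.189859) ; Δ = (0.000020, 0.000017)
  [-4]  conj(Y_{6,-4})(Ω₁) = (-0.001217, -0.000825) ; Y_{6,-4}(Ω₂) = (0.344369, -0.258545) ; Δ = (-0.000633, 0.000031)
  [-3]  conj(Y_{6,-3})(Ω₁) = (0.013911, -0.004900) ; Y_{6,-3}(Ω₂) = (0.290660, -0.152431) ; Δ = (0.003297, -0.003545)
  [-2]  conj(Y_{6,-2})(Ω₁) = (-0.029495, 0.096092) ; Y_{6,-2}(Ω₂) = (-0.098790, 0.032957) ; Δ = (-0.000253, -0.010465)
  [-1]  conj(Y_{6,-1})(Ω₁) = (-0.252637, -0.341817) ; Y_{6,-1}(Ω₂) = (-0.364575, 0.059209) ; Δ = (0.112344, 0.109660)
  [+0]  conj(Y_{6,0})(Ω₁) = (0.807794, -0.000000) ; Y_{6,0}(Ω₂) = (0.001277, 0.000000) ; Δ = (0.001032, 0.000000)
  [+1]  conj(Y_{6,1})(Ω₁) = (0.252637, -0.341817) ; Y_{6,1}(Ω₂) = (0.364575, 0.059209) ; Δ = (0.112344, -0.109660)
  [+2]  conj(Y_{6,2})(Ω₁) = (-0.029495, -0.096092) ; Y_{6,2}(Ω₂) = (-0.098790, -0.032957) ; Δ = (-0.000253, 0.010465)
  [+3]  conj(Y_{6,3})(Ω₁) = (-0.013911, -0.004900) ; Y_{6,3}(Ω₂) = (-0.290660, -0.152431) ; Δ = (0.003297, 0.003545)
  [+4]  conj(Y_{6,4})(Ω₁) = (-0.001217, 0.000825) ; Y_{6,4}(Ω₂) = (0.344369, 0.258545) ; Δ = (-0.000633, -0.000031)
  [+5]  conj(Y_{6,5})(Ω₁) = (-0.000004, 0.000100) ; Y_{6,5}(Ω₂) = (-0.182558, -0.189859) ; Δ = (0.000020, -0.000017)
  [+6]  conj(Y_{6,6})(Ω₁) = (0.000003, 0.000003) ; Y_{6,6}(Ω₂) = (0.049104, 0.071042) ; Δ = (-0.000000, 0.000000)
Σ over m = (0.230581, -0.000000); ×(4π/13) → (0.222889, -0.000000). Real part: 0.222889

0.222889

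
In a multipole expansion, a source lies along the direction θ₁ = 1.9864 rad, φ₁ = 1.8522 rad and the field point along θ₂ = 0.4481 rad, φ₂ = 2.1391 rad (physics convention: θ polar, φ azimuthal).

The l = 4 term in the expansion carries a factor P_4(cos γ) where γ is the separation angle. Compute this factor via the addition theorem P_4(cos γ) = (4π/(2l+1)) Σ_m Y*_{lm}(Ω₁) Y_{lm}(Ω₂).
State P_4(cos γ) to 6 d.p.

0.374005

Addition theorem: P_4(cos γ) = (4π/9) Σ_m Y*_{lm}(Ω₁) Y_{lm}(Ω₂), m = −4…4:
  m=-4: 0.13350 + 0.27980j × -0.01007 - 0.01190j = 0.00199 - 0.00441j  (running Σ = 0.00199 - 0.00441j)
  m=-3: -0.28924 + 0.25707j × 0.09092 - 0.01227j = -0.02314 + 0.02692j  (running Σ = -0.02116 + 0.02251j)
  m=-2: -0.03340 - 0.02107j × -0.12378 + 0.26695j = 0.00976 - 0.00631j  (running Σ = -0.01140 + 0.01621j)
  m=-1: -0.09021 + 0.31207j × -0.26705 - 0.41820j = 0.15460 - 0.04561j  (running Σ = 0.14320 - 0.02941j)
  m=0: -0.10158 + 0.00000j × 0.18246 + 0.00000j = -0.01853 + 0.00000j  (running Σ = 0.12466 - 0.02941j)
  m=1: 0.09021 + 0.31207j × 0.26705 - 0.41820j = 0.15460 + 0.04561j  (running Σ = 0.27926 + 0.01621j)
  m=2: -0.03340 + 0.02107j × -0.12378 - 0.26695j = 0.00976 + 0.00631j  (running Σ = 0.28902 + 0.02251j)
  m=3: 0.28924 + 0.25707j × -0.09092 - 0.01227j = -0.02314 - 0.02692j  (running Σ = 0.26588 - 0.00441j)
  m=4: 0.13350 - 0.27980j × -0.01007 + 0.01190j = 0.00199 + 0.00441j  (running Σ = 0.26786 - 0.00000j)
Accumulated sum 0.26786 - 0.00000j; after 4π/(2l+1) scaling, 0.37401 - 0.00000j ⇒ P_4 = 0.374005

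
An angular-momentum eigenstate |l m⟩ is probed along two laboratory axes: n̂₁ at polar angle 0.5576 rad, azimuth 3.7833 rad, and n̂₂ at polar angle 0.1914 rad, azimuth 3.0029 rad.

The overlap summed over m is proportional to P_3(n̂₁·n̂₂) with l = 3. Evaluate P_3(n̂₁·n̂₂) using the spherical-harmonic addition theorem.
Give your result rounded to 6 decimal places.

0.493532

Summing Y*_{l m}(θ₁,φ₁)·Y_{l m}(θ₂,φ₂) over m ∈ [−3, 3]; prefactor 4π/(2·3+1) = 1.795196:
  term(m=-3) = -0.00012 + 0.00013j   from Y*(Ω₁)=0.02145 - 0.05798j, Y(Ω₂)=-0.00263 - 0.00116j
  term(m=-2) = 0.00009 + 0.00882j   from Y*(Ω₁)=0.06882 + 0.23285j, Y(Ω₂)=0.03492 + 0.00994j
  term(m=-1) = 0.07419 + 0.07345j   from Y*(Ω₁)=-0.35618 - 0.26614j, Y(Ω₂)=-0.23254 - 0.03246j
  term(m=+0) = 0.12661 + 0.00000j   from Y*(Ω₁)=0.18999 + 0.00000j, Y(Ω₂)=0.66643 + 0.00000j
  term(m=+1) = 0.07419 - 0.07345j   from Y*(Ω₁)=0.35618 - 0.26614j, Y(Ω₂)=0.23254 - 0.03246j
  term(m=+2) = 0.00009 - 0.00882j   from Y*(Ω₁)=0.06882 - 0.23285j, Y(Ω₂)=0.03492 - 0.00994j
  term(m=+3) = -0.00012 - 0.00013j   from Y*(Ω₁)=-0.02145 - 0.05798j, Y(Ω₂)=0.00263 - 0.00116j
Accumulated sum 0.27492 - 0.00000j; after 4π/(2l+1) scaling, 0.49353 - 0.00000j ⇒ P_3 = 0.493532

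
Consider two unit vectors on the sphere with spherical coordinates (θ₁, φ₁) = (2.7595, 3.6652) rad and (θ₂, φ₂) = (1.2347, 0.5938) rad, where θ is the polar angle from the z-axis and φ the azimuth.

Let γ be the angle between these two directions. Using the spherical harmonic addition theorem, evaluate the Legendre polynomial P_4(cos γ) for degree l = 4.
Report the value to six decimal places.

-0.428524

Summing Y*_{l m}(θ₁,φ₁)·Y_{l m}(θ₂,φ₂) over m ∈ [−4, 4]; prefactor 4π/(2·4+1) = 1.396263:
  m=-4: (-0.004277, 0.007407) × (-0.253226, -0.243779) = (0.002889, -0.000833)  (running Σ = (0.002889, -0.000833))
  m=-3: (-0.000002, 0.060205) × (-0.072608, -0.339647) = (0.020449, -0.004371)  (running Σ = (0.023337, -0.005204))
  m=-2: (0.116889, 0.202466) × (-0.026597, 0.065977) = (-0.016467, 0.002327)  (running Σ = (0.006870, -0.002877))
  m=-1: (0.429042, 0.247712) × (-0.273294, 0.184493) = (-0.162956, 0.011457)  (running Σ = (-0.156085, 0.008580))
  m=0: (0.329567, -0.000000) × (0.015970, 0.000000) = (0.005263, 0.000000)  (running Σ = (-0.150822, 0.008580))
  m=1: (-0.429042, 0.247712) × (0.273294, 0.184493) = (-0.162956, -0.011457)  (running Σ = (-0.313778, -0.002877))
  m=2: (0.116889, -0.202466) × (-0.026597, -0.065977) = (-0.016467, -0.002327)  (running Σ = (-0.330245, -0.005204))
  m=3: (0.000002, 0.060205) × (0.072608, -0.339647) = (0.020449, 0.004371)  (running Σ = (-0.309797, -0.000833))
  m=4: (-0.004277, -0.007407) × (-0.253226, 0.243779) = (0.002889, 0.000833)  (running Σ = (-0.306908, 0.000000))
Σ over m = (-0.306908, 0.000000); ×(4π/9) → (-0.428524, 0.000000). Real part: -0.428524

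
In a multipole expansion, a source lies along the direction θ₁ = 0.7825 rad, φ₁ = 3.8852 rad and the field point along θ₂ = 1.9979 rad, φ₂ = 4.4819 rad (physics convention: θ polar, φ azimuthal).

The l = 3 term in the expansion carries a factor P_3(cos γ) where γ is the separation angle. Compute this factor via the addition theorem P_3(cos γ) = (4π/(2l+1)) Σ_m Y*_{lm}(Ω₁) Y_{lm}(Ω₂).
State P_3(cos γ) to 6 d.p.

Addition theorem: P_3(cos γ) = (4π/7) Σ_m Y*_{lm}(Ω₁) Y_{lm}(Ω₂), m = −3…3:
  m=-3: Y*=(0.089659, -0.115518)  Y=(0.200600, -0.242327)  product (-0.010008, -0.044900)
  m=-2: Y*=(0.030077, 0.359014)  Y=(0.314094, 0.156000)  product (-0.046559, 0.117456)
  m=-1: Y*=(-0.253998, -0.233609)  Y=(0.009545, -0.040676)  product (-0.011927, 0.008102)
  m=+0: Y*=(-0.128485, -0.000000)  Y=(0.331124, 0.000000)  product (-0.042544, -0.000000)
  m=+1: Y*=(0.253998, -0.233609)  Y=(-0.009545, -0.040676)  product (-0.011927, -0.008102)
  m=+2: Y*=(0.030077, -0.359014)  Y=(0.314094, -0.156000)  product (-0.046559, -0.117456)
  m=+3: Y*=(-0.089659, -0.115518)  Y=(-0.200600, -0.242327)  product (-0.010008, 0.044900)
Total Σ_m = (-0.179532, 0.000000). Multiply by 1.795196: (-0.322295, 0.000000). P_3(cos γ) = -0.322295

-0.322295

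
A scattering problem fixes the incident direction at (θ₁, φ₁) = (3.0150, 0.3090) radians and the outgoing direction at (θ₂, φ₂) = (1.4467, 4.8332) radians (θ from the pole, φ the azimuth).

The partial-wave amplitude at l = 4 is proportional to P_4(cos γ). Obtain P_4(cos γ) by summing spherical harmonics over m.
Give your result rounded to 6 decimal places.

0.296818

Term-by-term m-sum for l=4 (normalisation 4π/9 = 1.396263):
  term(m=-4) = 0.00004 + 0.00003j   from Y*(Ω₁)=0.00004 + 0.00011j, Y(Ω₂)=0.37994 - 0.19937j
  term(m=-3) = -0.00020 + 0.00032j   from Y*(Ω₁)=-0.00150 - 0.00200j, Y(Ω₂)=-0.05367 - 0.14155j
  term(m=-2) = 0.00859 + 0.00339j   from Y*(Ω₁)=0.02559 + 0.01819j, Y(Ω₂)=0.28553 - 0.07036j
  term(m=-1) = -0.00725 + 0.03804j   from Y*(Ω₁)=-0.21948 - 0.07006j, Y(Ω₂)=-0.02026 - 0.16687j
  term(m=+0) = 0.21023 + 0.00000j   from Y*(Ω₁)=0.77978 + 0.00000j, Y(Ω₂)=0.26960 + 0.00000j
  term(m=+1) = -0.00725 - 0.03804j   from Y*(Ω₁)=0.21948 - 0.07006j, Y(Ω₂)=0.02026 - 0.16687j
  term(m=+2) = 0.00859 - 0.00339j   from Y*(Ω₁)=0.02559 - 0.01819j, Y(Ω₂)=0.28553 + 0.07036j
  term(m=+3) = -0.00020 - 0.00032j   from Y*(Ω₁)=0.00150 - 0.00200j, Y(Ω₂)=0.05367 - 0.14155j
  term(m=+4) = 0.00004 - 0.00003j   from Y*(Ω₁)=0.00004 - 0.00011j, Y(Ω₂)=0.37994 + 0.19937j
Accumulated sum 0.21258 - 0.00000j; after 4π/(2l+1) scaling, 0.29682 - 0.00000j ⇒ P_4 = 0.296818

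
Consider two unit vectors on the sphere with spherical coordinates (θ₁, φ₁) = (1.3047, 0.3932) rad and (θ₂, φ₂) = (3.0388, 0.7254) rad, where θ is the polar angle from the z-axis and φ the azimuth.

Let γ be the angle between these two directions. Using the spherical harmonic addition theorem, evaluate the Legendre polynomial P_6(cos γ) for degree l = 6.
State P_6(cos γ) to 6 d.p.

-0.142654

Addition theorem: P_6(cos γ) = (4π/13) Σ_m Y*_{lm}(Ω₁) Y_{lm}(Ω₂), m = −6…6:
  [-6]  conj(Y_{6,-6})(Ω₁) = (-0.276341, 0.274685) ; Y_{6,-6}(Ω₂) = (-0.000000, 0.000001) ; Δ = (-0.000000, -0.000000)
  [-5]  conj(Y_{6,-5})(Ω₁) = (-0.141634, 0.339528) ; Y_{6,-5}(Ω₂) = (0.000017, -0.000009) ; Δ = (0.000001, 0.000007)
  [-4]  conj(Y_{6,-4})(Ω₁) = (0.000148, -0.073987) ; Y_{6,-4}(Ω₂) = (-0.000380, -0.000093) ; Δ = (-0.000007, 0.000028)
  [-3]  conj(Y_{6,-3})(Ω₁) = (-0.131353, -0.318467) ; Y_{6,-3}(Ω₂) = (0.003141, 0.004538) ; Δ = (0.001033, -0.001596)
  [-2]  conj(Y_{6,-2})(Ω₁) = (-0.018616, -0.018654) ; Y_{6,-2}(Ω₂) = (0.006362, -0.052766) ; Δ = (-0.001103, 0.000864)
  [-1]  conj(Y_{6,-1})(Ω₁) = (0.297678, 0.123477) ; Y_{6,-1}(Ω₂) = (-0.239897, 0.212709) ; Δ = (-0.097677, 0.033697)
  [+0]  conj(Y_{6,0})(Ω₁) = (0.052826, -0.000000) ; Y_{6,0}(Ω₂) = (0.907306, 0.000000) ; Δ = (0.047929, 0.000000)
  [+1]  conj(Y_{6,1})(Ω₁) = (-0.297678, 0.123477) ; Y_{6,1}(Ω₂) = (0.239897, 0.212709) ; Δ = (-0.097677, -0.033697)
  [+2]  conj(Y_{6,2})(Ω₁) = (-0.018616, 0.018654) ; Y_{6,2}(Ω₂) = (0.006362, 0.052766) ; Δ = (-0.001103, -0.000864)
  [+3]  conj(Y_{6,3})(Ω₁) = (0.131353, -0.318467) ; Y_{6,3}(Ω₂) = (-0.003141, 0.004538) ; Δ = (0.001033, 0.001596)
  [+4]  conj(Y_{6,4})(Ω₁) = (0.000148, 0.073987) ; Y_{6,4}(Ω₂) = (-0.000380, 0.000093) ; Δ = (-0.000007, -0.000028)
  [+5]  conj(Y_{6,5})(Ω₁) = (0.141634, 0.339528) ; Y_{6,5}(Ω₂) = (-0.000017, -0.000009) ; Δ = (0.000001, -0.000007)
  [+6]  conj(Y_{6,6})(Ω₁) = (-0.276341, -0.274685) ; Y_{6,6}(Ω₂) = (-0.000000, -0.000001) ; Δ = (-0.000000, 0.000000)
Σ over m = (-0.147577, -0.000000); ×(4π/13) → (-0.142654, -0.000000). Real part: -0.142654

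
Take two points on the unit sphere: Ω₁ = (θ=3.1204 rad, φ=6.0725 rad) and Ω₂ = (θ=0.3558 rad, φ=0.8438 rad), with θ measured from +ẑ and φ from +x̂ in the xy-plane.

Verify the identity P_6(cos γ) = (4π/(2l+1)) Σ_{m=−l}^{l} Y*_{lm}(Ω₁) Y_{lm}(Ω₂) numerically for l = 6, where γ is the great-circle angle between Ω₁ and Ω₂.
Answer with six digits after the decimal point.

Expand P_6 via completeness: Σ_{m} conj(Y_{6,m}) at Ω₁ times Y_{6,m} at Ω₂ —
  m=-6: Y*=+0.000000-0.000000i  Y=+0.000296+0.000811i  product +0.000000-0.000000i
  m=-5: Y*=-0.000000+0.000000i  Y=-0.003810+0.007086i  product -0.000000-0.000000i
  m=-4: Y*=+0.000000-0.000001i  Y=-0.044283+0.010537i  product -0.000000+0.000000i
  m=-3: Y*=-0.000040+0.000029i  Y=-0.140977-0.098572i  product +0.000009-0.000000i
  m=-2: Y*=+0.002133-0.000956i  Y=-0.049103-0.418474i  product -0.000505-0.000845i
  m=-1: Y*=-0.068144+0.014573i  Y=+0.368136-0.413858i  product -0.019055+0.033567i
  m=+0: Y*=+1.012316-0.000000i  Y=+0.048792+0.000000i  product +0.049393+0.000000i
  m=+1: Y*=+0.068144+0.014573i  Y=-0.368136-0.413858i  product -0.019055-0.033567i
  m=+2: Y*=+0.002133+0.000956i  Y=-0.049103+0.418474i  product -0.000505+0.000845i
  m=+3: Y*=+0.000040+0.000029i  Y=+0.140977-0.098572i  product +0.000009+0.000000i
  m=+4: Y*=+0.000000+0.000001i  Y=-0.044283-0.010537i  product -0.000000-0.000000i
  m=+5: Y*=+0.000000+0.000000i  Y=+0.003810+0.007086i  product -0.000000+0.000000i
  m=+6: Y*=+0.000000+0.000000i  Y=+0.000296-0.000811i  product +0.000000+0.000000i
Accumulated sum +0.010291+0.000000i; after 4π/(2l+1) scaling, +0.009947+0.000000i ⇒ P_6 = 0.009947

0.009947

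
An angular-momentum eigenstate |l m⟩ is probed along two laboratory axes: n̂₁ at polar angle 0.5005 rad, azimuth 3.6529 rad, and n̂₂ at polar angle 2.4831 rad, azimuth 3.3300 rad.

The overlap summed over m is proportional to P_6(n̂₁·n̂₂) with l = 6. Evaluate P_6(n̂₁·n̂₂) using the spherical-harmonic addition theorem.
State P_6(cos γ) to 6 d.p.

Term-by-term m-sum for l=6 (normalisation 4π/13 = 0.966644):
  m=-6: Y*=(-0.005882, 0.000435)  Y=(0.010812, -0.022944)  product (-0.000054, 0.000140)
  m=-5: Y*=(0.031144, -0.020630)  Y=(0.066791, -0.091845)  product (0.000185, -0.004238)
  m=-4: Y*=(-0.064533, 0.125659)  Y=(0.214537, -0.201321)  product (0.011453, 0.039950)
  m=-3: Y*=(-0.012727, -0.345003)  Y=(0.386898, -0.245390)  product (-0.089584, -0.130358)
  m=-2: Y*=(0.261740, 0.428656)  Y=(0.300894, -0.119071)  product (0.129796, 0.097814)
  m=-1: Y*=(-0.220855, -0.123916)  Y=(-0.167109, 0.031863)  product (0.040855, 0.013671)
  m=+0: Y*=(-0.347257, -0.000000)  Y=(-0.383655, 0.000000)  product (0.133227, 0.000000)
  m=+1: Y*=(0.220855, -0.123916)  Y=(0.167109, 0.031863)  product (0.040855, -0.013671)
  m=+2: Y*=(0.261740, -0.428656)  Y=(0.300894, 0.119071)  product (0.129796, -0.097814)
  m=+3: Y*=(0.012727, -0.345003)  Y=(-0.386898, -0.245390)  product (-0.089584, 0.130358)
  m=+4: Y*=(-0.064533, -0.125659)  Y=(0.214537, 0.201321)  product (0.011453, -0.039950)
  m=+5: Y*=(-0.031144, -0.020630)  Y=(-0.066791, -0.091845)  product (0.000185, 0.004238)
  m=+6: Y*=(-0.005882, -0.000435)  Y=(0.010812, 0.022944)  product (-0.000054, -0.000140)
Σ over m = (0.318531, 0.000000); ×(4π/13) → (0.307906, 0.000000). Real part: 0.307906

0.307906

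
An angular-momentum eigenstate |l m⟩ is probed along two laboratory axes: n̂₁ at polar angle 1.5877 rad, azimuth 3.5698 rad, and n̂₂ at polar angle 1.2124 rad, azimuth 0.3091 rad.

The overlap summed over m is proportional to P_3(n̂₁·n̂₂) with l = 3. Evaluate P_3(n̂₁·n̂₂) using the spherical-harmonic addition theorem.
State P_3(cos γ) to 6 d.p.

Term-by-term m-sum for l=3 (normalisation 4π/7 = 1.795196):
  [-3]  conj(Y_{3,-3})(Ω₁) = (-0.117725, -0.400084) ; Y_{3,-3}(Ω₂) = (0.205582, -0.274113) ; Δ = (-0.133870, -0.049980)
  [-2]  conj(Y_{3,-2})(Ω₁) = (-0.011314, -0.013047) ; Y_{3,-2}(Ω₂) = (0.256192, -0.182203) ; Δ = (-0.005276, -0.001281)
  [-1]  conj(Y_{3,-1})(Ω₁) = (0.293539, 0.133987) ; Y_{3,-1}(Ω₂) = (-0.110936, 0.035426) ; Δ = (-0.037311, -0.004465)
  [+0]  conj(Y_{3,0})(Ω₁) = (0.018914, -0.000000) ; Y_{3,0}(Ω₂) = (-0.312170, 0.000000) ; Δ = (-0.005904, 0.000000)
  [+1]  conj(Y_{3,1})(Ω₁) = (-0.293539, 0.133987) ; Y_{3,1}(Ω₂) = (0.110936, 0.035426) ; Δ = (-0.037311, 0.004465)
  [+2]  conj(Y_{3,2})(Ω₁) = (-0.011314, 0.013047) ; Y_{3,2}(Ω₂) = (0.256192, 0.182203) ; Δ = (-0.005276, 0.001281)
  [+3]  conj(Y_{3,3})(Ω₁) = (0.117725, -0.400084) ; Y_{3,3}(Ω₂) = (-0.205582, -0.274113) ; Δ = (-0.133870, 0.049980)
Accumulated sum (-0.358818, 0.000000); after 4π/(2l+1) scaling, (-0.644149, 0.000000) ⇒ P_3 = -0.644149

-0.644149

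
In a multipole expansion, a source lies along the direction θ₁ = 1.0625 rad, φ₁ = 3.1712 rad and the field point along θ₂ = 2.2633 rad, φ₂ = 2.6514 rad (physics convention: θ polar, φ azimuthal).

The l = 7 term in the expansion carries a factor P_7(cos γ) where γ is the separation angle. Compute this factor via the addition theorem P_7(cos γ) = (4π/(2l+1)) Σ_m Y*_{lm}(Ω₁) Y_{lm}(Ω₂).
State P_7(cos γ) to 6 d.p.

-0.259476

Addition theorem: P_7(cos γ) = (4π/15) Σ_m Y*_{lm}(Ω₁) Y_{lm}(Ω₂), m = −7…7:
  m=-7: -0.189981-0.039947i × +0.076659+0.022856i = -0.013651-0.007405i  (running Σ = -0.013651-0.007405i)
  m=-6: +0.398320+0.071513i × +0.243323-0.049435i = +0.100456-0.002290i  (running Σ = +0.086805-0.009695i)
  m=-5: -0.383899-0.057250i × +0.328408-0.271395i = -0.141613+0.085387i  (running Σ = -0.054808+0.075692i)
  m=-4: +0.016372+0.001948i × +0.143711-0.349642i = +0.003034-0.005445i  (running Σ = -0.051774+0.070248i)
  m=-3: +0.338671+0.030161i × +0.000716+0.007123i = +0.000028+0.002434i  (running Σ = -0.051746+0.072682i)
  m=-2: -0.175894-0.010428i × +0.200222+0.298771i = -0.032102-0.054640i  (running Σ = -0.083848+0.018042i)
  m=-1: -0.273621-0.008104i × +0.137202+0.073216i = -0.036948-0.021145i  (running Σ = -0.120796-0.003104i)
  m=0: +0.213787-0.000000i × -0.318697+0.000000i = -0.068133+0.000000i  (running Σ = -0.188930-0.003104i)
  m=1: +0.273621-0.008104i × -0.137202+0.073216i = -0.036948+0.021145i  (running Σ = -0.225878+0.018042i)
  m=2: -0.175894+0.010428i × +0.200222-0.298771i = -0.032102+0.054640i  (running Σ = -0.257980+0.072682i)
  m=3: -0.338671+0.030161i × -0.000716+0.007123i = +0.000028-0.002434i  (running Σ = -0.257952+0.070248i)
  m=4: +0.016372-0.001948i × +0.143711+0.349642i = +0.003034+0.005445i  (running Σ = -0.254918+0.075692i)
  m=5: +0.383899-0.057250i × -0.328408-0.271395i = -0.141613-0.085387i  (running Σ = -0.396531-0.009695i)
  m=6: +0.398320-0.071513i × +0.243323+0.049435i = +0.100456+0.002290i  (running Σ = -0.296075-0.007405i)
  m=7: +0.189981-0.039947i × -0.076659+0.022856i = -0.013651+0.007405i  (running Σ = -0.309726-0.000000i)
Σ over m = -0.309726-0.000000i; ×(4π/15) → -0.259476-0.000000i. Real part: -0.259476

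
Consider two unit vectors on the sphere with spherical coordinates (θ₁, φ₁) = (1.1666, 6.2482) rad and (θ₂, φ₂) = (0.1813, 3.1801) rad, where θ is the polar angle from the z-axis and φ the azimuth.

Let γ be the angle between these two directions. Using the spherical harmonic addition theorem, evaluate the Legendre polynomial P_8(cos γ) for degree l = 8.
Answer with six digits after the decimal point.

-0.089995

Term-by-term m-sum for l=8 (normalisation 4π/17 = 0.739198):
  [-8]  conj(Y_{8,-8})(Ω₁) = 0.25295 - 0.07271j ; Y_{8,-8}(Ω₂) = 0.00000 - 0.00000j ; Δ = 0.00000 - 0.00000j
  [-7]  conj(Y_{8,-7})(Ω₁) = 0.43689 - 0.10918j ; Y_{8,-7}(Ω₂) = -0.00001 + 0.00000j ; Δ = -0.00000 + 0.00000j
  [-6]  conj(Y_{8,-6})(Ω₁) = 0.29356 - 0.06254j ; Y_{8,-6}(Ω₂) = 0.00017 - 0.00004j ; Δ = 0.00005 - 0.00002j
  [-5]  conj(Y_{8,-5})(Ω₁) = -0.14068 + 0.02486j ; Y_{8,-5}(Ω₂) = -0.00172 + 0.00034j ; Δ = 0.00023 - 0.00009j
  [-4]  conj(Y_{8,-4})(Ω₁) = -0.35103 + 0.04945j ; Y_{8,-4}(Ω₂) = 0.01296 - 0.00201j ; Δ = -0.00445 + 0.00135j
  [-3]  conj(Y_{8,-3})(Ω₁) = -0.02348 + 0.00247j ; Y_{8,-3}(Ω₂) = -0.07179 + 0.00833j ; Δ = 0.00166 - 0.00037j
  [-2]  conj(Y_{8,-2})(Ω₁) = 0.32973 - 0.02311j ; Y_{8,-2}(Ω₂) = 0.27785 - 0.02144j ; Δ = 0.09112 - 0.01349j
  [-1]  conj(Y_{8,-1})(Ω₁) = 0.09046 - 0.00317j ; Y_{8,-1}(Ω₂) = -0.65615 + 0.02528j ; Δ = -0.05928 + 0.00436j
  [+0]  conj(Y_{8,0})(Ω₁) = -0.31679 + 0.00000j ; Y_{8,0}(Ω₂) = 0.56952 + 0.00000j ; Δ = -0.18042 + 0.00000j
  [+1]  conj(Y_{8,1})(Ω₁) = -0.09046 - 0.00317j ; Y_{8,1}(Ω₂) = 0.65615 + 0.02528j ; Δ = -0.05928 - 0.00436j
  [+2]  conj(Y_{8,2})(Ω₁) = 0.32973 + 0.02311j ; Y_{8,2}(Ω₂) = 0.27785 + 0.02144j ; Δ = 0.09112 + 0.01349j
  [+3]  conj(Y_{8,3})(Ω₁) = 0.02348 + 0.00247j ; Y_{8,3}(Ω₂) = 0.07179 + 0.00833j ; Δ = 0.00166 + 0.00037j
  [+4]  conj(Y_{8,4})(Ω₁) = -0.35103 - 0.04945j ; Y_{8,4}(Ω₂) = 0.01296 + 0.00201j ; Δ = -0.00445 - 0.00135j
  [+5]  conj(Y_{8,5})(Ω₁) = 0.14068 + 0.02486j ; Y_{8,5}(Ω₂) = 0.00172 + 0.00034j ; Δ = 0.00023 + 0.00009j
  [+6]  conj(Y_{8,6})(Ω₁) = 0.29356 + 0.06254j ; Y_{8,6}(Ω₂) = 0.00017 + 0.00004j ; Δ = 0.00005 + 0.00002j
  [+7]  conj(Y_{8,7})(Ω₁) = -0.43689 - 0.10918j ; Y_{8,7}(Ω₂) = 0.00001 + 0.00000j ; Δ = -0.00000 - 0.00000j
  [+8]  conj(Y_{8,8})(Ω₁) = 0.25295 + 0.07271j ; Y_{8,8}(Ω₂) = 0.00000 + 0.00000j ; Δ = 0.00000 + 0.00000j
Σ over m = -0.12175 - 0.00000j; ×(4π/17) → -0.08999 - 0.00000j. Real part: -0.089995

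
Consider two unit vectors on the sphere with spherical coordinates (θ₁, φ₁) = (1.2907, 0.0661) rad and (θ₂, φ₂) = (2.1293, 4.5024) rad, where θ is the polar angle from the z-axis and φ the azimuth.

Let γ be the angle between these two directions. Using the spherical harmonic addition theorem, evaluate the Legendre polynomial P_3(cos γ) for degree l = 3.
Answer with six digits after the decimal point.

0.427728

Addition theorem: P_3(cos γ) = (4π/7) Σ_m Y*_{lm}(Ω₁) Y_{lm}(Ω₂), m = −3…3:
  m=-3: (0.363064, 0.072954) × (0.149911, -0.205622) = (0.069428, -0.063717)  (running Σ = (0.069428, -0.063717))
  m=-2: (0.258658, 0.034395) × (0.355642, 0.158810) = (0.086527, 0.053310)  (running Σ = (0.155955, -0.010407))
  m=-1: (-0.191486, -0.012676) × (-0.023084, 0.108310) = (0.005793, -0.020447)  (running Σ = (0.161749, -0.030855))
  m=0: (-0.270071, -0.000000) × (0.315601, 0.000000) = (-0.085235, -0.000000)  (running Σ = (0.076514, -0.030855))
  m=1: (0.191486, -0.012676) × (0.023084, 0.108310) = (0.005793, 0.020447)  (running Σ = (0.082307, -0.010407))
  m=2: (0.258658, -0.034395) × (0.355642, -0.158810) = (0.086527, -0.053310)  (running Σ = (0.168834, -0.063717))
  m=3: (-0.363064, 0.072954) × (-0.149911, -0.205622) = (0.069428, 0.063717)  (running Σ = (0.238263, 0.000000))
Σ over m = (0.238263, 0.000000); ×(4π/7) → (0.427728, 0.000000). Real part: 0.427728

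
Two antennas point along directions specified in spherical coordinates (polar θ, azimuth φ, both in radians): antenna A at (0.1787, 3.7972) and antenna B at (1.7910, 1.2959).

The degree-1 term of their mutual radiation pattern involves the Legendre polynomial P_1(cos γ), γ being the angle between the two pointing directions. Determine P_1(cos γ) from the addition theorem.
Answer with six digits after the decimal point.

Term-by-term m-sum for l=1 (normalisation 4π/3 = 4.188790):
  m=-1: Y*=(-0.048680, -0.037439)  Y=(0.091519, -0.324493)  product (-0.016604, 0.012370)
  m=+0: Y*=(0.480822, -0.000000)  Y=(-0.106725, 0.000000)  product (-0.051316, 0.000000)
  m=+1: Y*=(0.048680, -0.037439)  Y=(-0.091519, -0.324493)  product (-0.016604, -0.012370)
Accumulated sum (-0.084523, 0.000000); after 4π/(2l+1) scaling, (-0.354050, 0.000000) ⇒ P_1 = -0.354050

-0.354050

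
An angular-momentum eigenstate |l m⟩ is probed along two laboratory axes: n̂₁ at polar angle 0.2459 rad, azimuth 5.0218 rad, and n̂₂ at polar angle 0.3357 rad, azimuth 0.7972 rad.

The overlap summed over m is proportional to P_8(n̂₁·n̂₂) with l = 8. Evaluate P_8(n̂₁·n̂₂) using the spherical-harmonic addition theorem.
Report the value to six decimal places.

Term-by-term m-sum for l=8 (normalisation 4π/17 = 0.739198):
  m=-8: -0.00000 + 0.00000j × 0.00007 - 0.00001j = -0.00000 + 0.00000j  (running Σ = -0.00000 + 0.00000j)
  m=-7: -0.00008 - 0.00006j × 0.00063 + 0.00053j = -0.00000 - 0.00000j  (running Σ = -0.00000 - 0.00000j)
  m=-6: 0.00029 - 0.00099j × 0.00042 + 0.00594j = 0.00001 + 0.00000j  (running Σ = 0.00001 + 0.00000j)
  m=-5: 0.00749 - 0.00018j × -0.02052 + 0.02310j = -0.00015 + 0.00018j  (running Σ = -0.00014 + 0.00018j)
  m=-4: 0.01323 + 0.03824j × -0.11732 + 0.00554j = -0.00176 - 0.00441j  (running Σ = -0.00191 - 0.00424j)
  m=-3: -0.12773 + 0.09561j × -0.23334 - 0.21738j = 0.05059 + 0.00546j  (running Σ = 0.04868 + 0.00122j)
  m=-2: -0.35101 - 0.24996j × -0.01329 - 0.56290j = -0.13604 + 0.20090j  (running Σ = -0.08736 + 0.20212j)
  m=-1: 0.20277 - 0.63431j × 0.32272 - 0.33043j = -0.14415 - 0.27170j  (running Σ = -0.23151 - 0.06958j)
  m=0: 0.20051 + 0.00000j × -0.24316 + 0.00000j = -0.04876 + 0.00000j  (running Σ = -0.28027 - 0.06958j)
  m=1: -0.20277 - 0.63431j × -0.32272 - 0.33043j = -0.14415 + 0.27170j  (running Σ = -0.42442 + 0.20212j)
  m=2: -0.35101 + 0.24996j × -0.01329 + 0.56290j = -0.13604 - 0.20090j  (running Σ = -0.56046 + 0.00122j)
  m=3: 0.12773 + 0.09561j × 0.23334 - 0.21738j = 0.05059 - 0.00546j  (running Σ = -0.50988 - 0.00424j)
  m=4: 0.01323 - 0.03824j × -0.11732 - 0.00554j = -0.00176 + 0.00441j  (running Σ = -0.51164 + 0.00018j)
  m=5: -0.00749 - 0.00018j × 0.02052 + 0.02310j = -0.00015 - 0.00018j  (running Σ = -0.51179 + 0.00000j)
  m=6: 0.00029 + 0.00099j × 0.00042 - 0.00594j = 0.00001 - 0.00000j  (running Σ = -0.51178 - 0.00000j)
  m=7: 0.00008 - 0.00006j × -0.00063 + 0.00053j = -0.00000 + 0.00000j  (running Σ = -0.51178 + 0.00000j)
  m=8: -0.00000 - 0.00000j × 0.00007 + 0.00001j = -0.00000 - 0.00000j  (running Σ = -0.51178 - 0.00000j)
Accumulated sum -0.51178 - 0.00000j; after 4π/(2l+1) scaling, -0.37831 - 0.00000j ⇒ P_8 = -0.378310

-0.378310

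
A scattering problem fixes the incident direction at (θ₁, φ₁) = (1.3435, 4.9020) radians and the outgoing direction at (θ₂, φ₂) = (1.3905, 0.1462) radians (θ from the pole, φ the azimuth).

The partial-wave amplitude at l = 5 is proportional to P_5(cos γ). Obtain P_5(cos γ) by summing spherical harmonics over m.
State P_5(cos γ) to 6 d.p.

Summing Y*_{l m}(θ₁,φ₁)·Y_{l m}(θ₂,φ₂) over m ∈ [−5, 5]; prefactor 4π/(2·5+1) = 1.142397:
  m=-5: +0.330953-0.237642i × +0.318437-0.285549i = +0.037529-0.170177i  (running Σ = +0.037529-0.170177i)
  m=-4: +0.216323+0.204965i × +0.205569-0.136097i = +0.072364+0.012693i  (running Σ = +0.109894-0.157484i)
  m=-3: +0.093572-0.146361i × -0.211910+0.099401i = -0.005280+0.040316i  (running Σ = +0.104613-0.117168i)
  m=-2: +0.285456+0.113757i × -0.254481+0.076606i = -0.081358-0.007081i  (running Σ = +0.023255-0.124249i)
  m=-1: +0.020186-0.105183i × +0.178162-0.026234i = +0.000837-0.019269i  (running Σ = +0.024092-0.143518i)
  m=0: +0.305914-0.000000i × +0.268735+0.000000i = +0.082210+0.000000i  (running Σ = +0.106302-0.143518i)
  m=1: -0.020186-0.105183i × -0.178162-0.026234i = +0.000837+0.019269i  (running Σ = +0.107140-0.124249i)
  m=2: +0.285456-0.113757i × -0.254481-0.076606i = -0.081358+0.007081i  (running Σ = +0.025782-0.117168i)
  m=3: -0.093572-0.146361i × +0.211910+0.099401i = -0.005280-0.040316i  (running Σ = +0.020501-0.157484i)
  m=4: +0.216323-0.204965i × +0.205569+0.136097i = +0.072364-0.012693i  (running Σ = +0.092866-0.170177i)
  m=5: -0.330953-0.237642i × -0.318437-0.285549i = +0.037529+0.170177i  (running Σ = +0.130395+0.000000i)
Σ over m = +0.130395+0.000000i; ×(4π/11) → +0.148963+0.000000i. Real part: 0.148963

0.148963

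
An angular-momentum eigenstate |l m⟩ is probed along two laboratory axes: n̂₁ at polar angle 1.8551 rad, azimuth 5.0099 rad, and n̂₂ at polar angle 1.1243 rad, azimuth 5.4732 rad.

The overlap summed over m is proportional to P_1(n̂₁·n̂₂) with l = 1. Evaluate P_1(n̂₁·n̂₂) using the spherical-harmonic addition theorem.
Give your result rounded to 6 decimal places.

Addition theorem: P_1(cos γ) = (4π/3) Σ_m Y*_{lm}(Ω₁) Y_{lm}(Ω₂), m = −1…1:
  [-1]  conj(Y_{1,-1})(Ω₁) = +0.097213-0.317056i ; Y_{1,-1}(Ω₂) = +0.214867+0.225702i ; Δ = +0.092448-0.046184i
  [+0]  conj(Y_{1,0})(Ω₁) = -0.137048-0.000000i ; Y_{1,0}(Ω₂) = +0.210982+0.000000i ; Δ = -0.028915-0.000000i
  [+1]  conj(Y_{1,1})(Ω₁) = -0.097213-0.317056i ; Y_{1,1}(Ω₂) = -0.214867+0.225702i ; Δ = +0.092448+0.046184i
Σ over m = +0.155982+0.000000i; ×(4π/3) → +0.653375+0.000000i. Real part: 0.653375

0.653375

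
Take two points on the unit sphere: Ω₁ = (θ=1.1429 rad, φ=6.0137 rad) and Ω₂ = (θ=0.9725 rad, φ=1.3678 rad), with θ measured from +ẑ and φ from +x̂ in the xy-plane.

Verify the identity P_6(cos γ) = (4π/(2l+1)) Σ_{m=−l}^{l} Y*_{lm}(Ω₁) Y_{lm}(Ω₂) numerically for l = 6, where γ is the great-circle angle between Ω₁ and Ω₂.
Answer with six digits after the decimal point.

Addition theorem: P_6(cos γ) = (4π/13) Σ_m Y*_{lm}(Ω₁) Y_{lm}(Ω₂), m = −6…6:
  [-6]  conj(Y_{6,-6})(Ω₁) = (-0.012633, -0.273749) ; Y_{6,-6}(Ω₂) = (-0.053130, -0.144287) ; Δ = (-0.038827, 0.016367)
  [-5]  conj(Y_{6,-5})(Ω₁) = (0.095907, -0.422200) ; Y_{6,-5}(Ω₂) = (0.308412, -0.191565) ; Δ = (-0.051300, -0.148584)
  [-4]  conj(Y_{6,-4})(Ω₁) = (0.103428, -0.192581) ; Y_{6,-4}(Ω₂) = (0.284903, 0.300470) ; Δ = (0.087332, -0.023790)
  [-3]  conj(Y_{6,-3})(Ω₁) = (-0.155488, 0.162829) ; Y_{6,-3}(Ω₂) = (-0.057968, 0.083118) ; Δ = (-0.004521, -0.022363)
  [-2]  conj(Y_{6,-2})(Ω₁) = (-0.259389, 0.155123) ; Y_{6,-2}(Ω₂) = (0.283805, 0.122001) ; Δ = (-0.092541, 0.012379)
  [-1]  conj(Y_{6,-1})(Ω₁) = (0.121849, -0.033655) ; Y_{6,-1}(Ω₂) = (-0.046230, 0.224602) ; Δ = (0.001926, 0.028924)
  [+0]  conj(Y_{6,0})(Ω₁) = (0.312743, -0.000000) ; Y_{6,0}(Ω₂) = (0.253234, 0.000000) ; Δ = (0.079197, 0.000000)
  [+1]  conj(Y_{6,1})(Ω₁) = (-0.121849, -0.033655) ; Y_{6,1}(Ω₂) = (0.046230, 0.224602) ; Δ = (0.001926, -0.028924)
  [+2]  conj(Y_{6,2})(Ω₁) = (-0.259389, -0.155123) ; Y_{6,2}(Ω₂) = (0.283805, -0.122001) ; Δ = (-0.092541, -0.012379)
  [+3]  conj(Y_{6,3})(Ω₁) = (0.155488, 0.162829) ; Y_{6,3}(Ω₂) = (0.057968, 0.083118) ; Δ = (-0.004521, 0.022363)
  [+4]  conj(Y_{6,4})(Ω₁) = (0.103428, 0.192581) ; Y_{6,4}(Ω₂) = (0.284903, -0.300470) ; Δ = (0.087332, 0.023790)
  [+5]  conj(Y_{6,5})(Ω₁) = (-0.095907, -0.422200) ; Y_{6,5}(Ω₂) = (-0.308412, -0.191565) ; Δ = (-0.051300, 0.148584)
  [+6]  conj(Y_{6,6})(Ω₁) = (-0.012633, 0.273749) ; Y_{6,6}(Ω₂) = (-0.053130, 0.144287) ; Δ = (-0.038827, -0.016367)
Σ over m = (-0.116665, -0.000000); ×(4π/13) → (-0.112774, -0.000000). Real part: -0.112774

-0.112774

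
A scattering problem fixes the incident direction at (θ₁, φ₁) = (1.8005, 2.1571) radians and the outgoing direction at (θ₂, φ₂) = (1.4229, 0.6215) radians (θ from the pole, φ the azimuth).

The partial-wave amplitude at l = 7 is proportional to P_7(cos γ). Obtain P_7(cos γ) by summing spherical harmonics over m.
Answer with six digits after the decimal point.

-0.000742

Expand P_7 via completeness: Σ_{m} conj(Y_{7,m}) at Ω₁ times Y_{7,m} at Ω₂ —
  m=-7: (-0.340596, 0.237170) × (-0.163941, 0.433065) = (-0.046872, -0.186382)  (running Σ = (-0.046872, -0.186382))
  m=-6: (-0.337724, -0.133417) × (-0.214862, 0.143057) = (0.091650, -0.019647)  (running Σ = (0.044778, -0.206030))
  m=-5: (0.021839, 0.102427) × (0.249141, 0.008497) = (0.004571, 0.025704)  (running Σ = (0.049349, -0.180325))
  m=-4: (-0.244342, 0.249767) × (0.222957, 0.171469) = (-0.097305, 0.013790)  (running Σ = (-0.047956, -0.166535))
  m=-3: (-0.003739, -0.000712) × (-0.050648, -0.167457) = (0.000070, 0.000662)  (running Σ = (-0.047886, -0.165873))
  m=-2: (0.126802, 0.301435) × (0.092070, -0.270742) = (0.093286, -0.006578)  (running Σ = (0.045400, -0.172450))
  m=-1: (-0.025056, 0.037723) × (-0.118011, 0.084516) = (-0.000231, -0.006569)  (running Σ = (0.045169, -0.179020))
  m=0: (0.318297, -0.000000) × (-0.286596, 0.000000) = (-0.091222, 0.000000)  (running Σ = (-0.046054, -0.179020))
  m=1: (0.025056, 0.037723) × (0.118011, 0.084516) = (-0.000231, 0.006569)  (running Σ = (-0.046285, -0.172450))
  m=2: (0.126802, -0.301435) × (0.092070, 0.270742) = (0.093286, 0.006578)  (running Σ = (0.047001, -0.165873))
  m=3: (0.003739, -0.000712) × (0.050648, -0.167457) = (0.000070, -0.000662)  (running Σ = (0.047071, -0.166535))
  m=4: (-0.244342, -0.249767) × (0.222957, -0.171469) = (-0.097305, -0.013790)  (running Σ = (-0.050234, -0.180325))
  m=5: (-0.021839, 0.102427) × (-0.249141, 0.008497) = (0.004571, -0.025704)  (running Σ = (-0.045663, -0.206030))
  m=6: (-0.337724, 0.133417) × (-0.214862, -0.143057) = (0.091650, 0.019647)  (running Σ = (0.045987, -0.186382))
  m=7: (0.340596, 0.237170) × (0.163941, 0.433065) = (-0.046872, 0.186382)  (running Σ = (-0.000885, 0.000000))
Σ over m = (-0.000885, 0.000000); ×(4π/15) → (-0.000742, 0.000000). Real part: -0.000742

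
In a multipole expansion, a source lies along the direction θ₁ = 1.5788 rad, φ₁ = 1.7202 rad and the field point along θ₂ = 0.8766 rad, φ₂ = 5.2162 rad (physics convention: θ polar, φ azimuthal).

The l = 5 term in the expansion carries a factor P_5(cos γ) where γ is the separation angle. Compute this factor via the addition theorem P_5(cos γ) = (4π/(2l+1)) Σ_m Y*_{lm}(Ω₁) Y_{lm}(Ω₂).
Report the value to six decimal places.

Expand P_5 via completeness: Σ_{m} conj(Y_{5,m}) at Ω₁ times Y_{5,m} at Ω₂ —
  [-5]  conj(Y_{5,-5})(Ω₁) = (-0.315306, 0.340488) ; Y_{5,-5}(Ω₂) = (0.072576, -0.101117) ; Δ = (0.011545, 0.056594)
  [-4]  conj(Y_{5,-4})(Ω₁) = (-0.009710, -0.006609) ; Y_{5,-4}(Ω₂) = (-0.140871, -0.295807) ; Δ = (-0.000587, 0.003803)
  [-3]  conj(Y_{5,-3})(Ω₁) = (-0.149815, 0.311563) ; Y_{5,-3}(Ω₂) = (-0.420751, -0.025007) ; Δ = (0.070826, -0.127344)
  [-2]  conj(Y_{5,-2})(Ω₁) = (-0.012960, -0.003992) ; Y_{5,-2}(Ω₂) = (-0.077929, 0.123426) ; Δ = (0.001503, -0.001288)
  [-1]  conj(Y_{5,-1})(Ω₁) = (-0.047629, 0.316420) ; Y_{5,-1}(Ω₂) = (-0.144046, -0.261303) ; Δ = (0.089542, -0.033133)
  [+0]  conj(Y_{5,0})(Ω₁) = (-0.014036, -0.000000) ; Y_{5,0}(Ω₂) = (-0.231712, 0.000000) ; Δ = (0.003252, 0.000000)
  [+1]  conj(Y_{5,1})(Ω₁) = (0.047629, 0.316420) ; Y_{5,1}(Ω₂) = (0.144046, -0.261303) ; Δ = (0.089542, 0.033133)
  [+2]  conj(Y_{5,2})(Ω₁) = (-0.012960, 0.003992) ; Y_{5,2}(Ω₂) = (-0.077929, -0.123426) ; Δ = (0.001503, 0.001288)
  [+3]  conj(Y_{5,3})(Ω₁) = (0.149815, 0.311563) ; Y_{5,3}(Ω₂) = (0.420751, -0.025007) ; Δ = (0.070826, 0.127344)
  [+4]  conj(Y_{5,4})(Ω₁) = (-0.009710, 0.006609) ; Y_{5,4}(Ω₂) = (-0.140871, 0.295807) ; Δ = (-0.000587, -0.003803)
  [+5]  conj(Y_{5,5})(Ω₁) = (0.315306, 0.340488) ; Y_{5,5}(Ω₂) = (-0.072576, -0.101117) ; Δ = (0.011545, -0.056594)
Σ over m = (0.348911, 0.000000); ×(4π/11) → (0.398595, 0.000000). Real part: 0.398595

0.398595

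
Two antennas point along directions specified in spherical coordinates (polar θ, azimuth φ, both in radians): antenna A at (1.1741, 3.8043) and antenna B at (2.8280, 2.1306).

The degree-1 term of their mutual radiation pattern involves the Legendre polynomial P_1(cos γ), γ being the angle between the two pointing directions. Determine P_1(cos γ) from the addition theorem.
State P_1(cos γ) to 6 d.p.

Addition theorem: P_1(cos γ) = (4π/3) Σ_m Y*_{lm}(Ω₁) Y_{lm}(Ω₂), m = −1…1:
  [-1]  conj(Y_{1,-1})(Ω₁) = (-0.251212, -0.196059) ; Y_{1,-1}(Ω₂) = (-0.056595, -0.090309) ; Δ = (-0.003489, 0.033783)
  [+0]  conj(Y_{1,0})(Ω₁) = (0.188783, -0.000000) ; Y_{1,0}(Ω₂) = (-0.464774, 0.000000) ; Δ = (-0.087741, 0.000000)
  [+1]  conj(Y_{1,1})(Ω₁) = (0.251212, -0.196059) ; Y_{1,1}(Ω₂) = (0.056595, -0.090309) ; Δ = (-0.003489, -0.033783)
Σ over m = (-0.094719, 0.000000); ×(4π/3) → (-0.396757, 0.000000). Real part: -0.396757

-0.396757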